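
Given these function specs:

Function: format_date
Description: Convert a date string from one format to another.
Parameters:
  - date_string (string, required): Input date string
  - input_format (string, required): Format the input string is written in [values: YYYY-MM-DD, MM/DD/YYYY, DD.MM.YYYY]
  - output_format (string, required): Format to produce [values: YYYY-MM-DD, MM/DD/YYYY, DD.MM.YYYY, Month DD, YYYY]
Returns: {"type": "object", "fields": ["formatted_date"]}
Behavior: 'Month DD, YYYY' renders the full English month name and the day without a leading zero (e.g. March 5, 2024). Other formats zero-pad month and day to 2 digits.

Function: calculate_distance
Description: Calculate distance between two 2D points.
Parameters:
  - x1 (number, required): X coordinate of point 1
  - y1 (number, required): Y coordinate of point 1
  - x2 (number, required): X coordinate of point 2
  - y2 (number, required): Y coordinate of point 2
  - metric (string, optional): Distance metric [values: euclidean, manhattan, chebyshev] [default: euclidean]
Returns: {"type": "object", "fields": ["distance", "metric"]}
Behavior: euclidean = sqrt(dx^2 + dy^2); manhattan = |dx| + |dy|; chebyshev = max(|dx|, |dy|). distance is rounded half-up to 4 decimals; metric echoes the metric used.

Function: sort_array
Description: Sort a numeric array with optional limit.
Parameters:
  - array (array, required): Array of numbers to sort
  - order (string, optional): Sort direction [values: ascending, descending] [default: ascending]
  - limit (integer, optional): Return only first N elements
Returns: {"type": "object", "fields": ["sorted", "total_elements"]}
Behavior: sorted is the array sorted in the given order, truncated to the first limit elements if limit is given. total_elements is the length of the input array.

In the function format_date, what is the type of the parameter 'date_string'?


The format_date spec declares:
  - date_string (string, required): Input date string
Type:
string


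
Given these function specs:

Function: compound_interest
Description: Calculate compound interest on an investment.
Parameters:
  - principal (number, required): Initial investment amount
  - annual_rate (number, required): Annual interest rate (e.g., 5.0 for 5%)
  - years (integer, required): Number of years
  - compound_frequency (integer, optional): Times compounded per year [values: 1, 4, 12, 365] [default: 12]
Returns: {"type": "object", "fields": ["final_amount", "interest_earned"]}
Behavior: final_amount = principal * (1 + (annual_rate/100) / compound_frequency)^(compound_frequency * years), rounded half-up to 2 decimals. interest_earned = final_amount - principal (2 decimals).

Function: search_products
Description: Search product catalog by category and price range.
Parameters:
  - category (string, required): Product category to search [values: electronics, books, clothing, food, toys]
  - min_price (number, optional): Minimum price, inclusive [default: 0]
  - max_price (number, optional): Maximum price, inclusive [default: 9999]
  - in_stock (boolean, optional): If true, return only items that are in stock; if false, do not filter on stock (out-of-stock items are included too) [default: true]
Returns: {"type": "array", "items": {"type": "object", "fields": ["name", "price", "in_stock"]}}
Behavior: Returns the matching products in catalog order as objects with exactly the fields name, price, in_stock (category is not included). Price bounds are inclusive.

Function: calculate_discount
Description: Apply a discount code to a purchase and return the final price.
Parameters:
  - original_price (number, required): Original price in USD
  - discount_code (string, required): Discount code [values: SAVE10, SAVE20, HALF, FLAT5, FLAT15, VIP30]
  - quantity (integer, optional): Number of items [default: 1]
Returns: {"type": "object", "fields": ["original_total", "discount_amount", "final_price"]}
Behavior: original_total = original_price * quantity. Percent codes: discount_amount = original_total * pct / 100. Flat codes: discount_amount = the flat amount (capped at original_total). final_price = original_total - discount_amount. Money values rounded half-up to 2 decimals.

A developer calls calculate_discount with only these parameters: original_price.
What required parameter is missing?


Required parameters: original_price, discount_code
Provided: original_price
Missing: discount_code
discount_code


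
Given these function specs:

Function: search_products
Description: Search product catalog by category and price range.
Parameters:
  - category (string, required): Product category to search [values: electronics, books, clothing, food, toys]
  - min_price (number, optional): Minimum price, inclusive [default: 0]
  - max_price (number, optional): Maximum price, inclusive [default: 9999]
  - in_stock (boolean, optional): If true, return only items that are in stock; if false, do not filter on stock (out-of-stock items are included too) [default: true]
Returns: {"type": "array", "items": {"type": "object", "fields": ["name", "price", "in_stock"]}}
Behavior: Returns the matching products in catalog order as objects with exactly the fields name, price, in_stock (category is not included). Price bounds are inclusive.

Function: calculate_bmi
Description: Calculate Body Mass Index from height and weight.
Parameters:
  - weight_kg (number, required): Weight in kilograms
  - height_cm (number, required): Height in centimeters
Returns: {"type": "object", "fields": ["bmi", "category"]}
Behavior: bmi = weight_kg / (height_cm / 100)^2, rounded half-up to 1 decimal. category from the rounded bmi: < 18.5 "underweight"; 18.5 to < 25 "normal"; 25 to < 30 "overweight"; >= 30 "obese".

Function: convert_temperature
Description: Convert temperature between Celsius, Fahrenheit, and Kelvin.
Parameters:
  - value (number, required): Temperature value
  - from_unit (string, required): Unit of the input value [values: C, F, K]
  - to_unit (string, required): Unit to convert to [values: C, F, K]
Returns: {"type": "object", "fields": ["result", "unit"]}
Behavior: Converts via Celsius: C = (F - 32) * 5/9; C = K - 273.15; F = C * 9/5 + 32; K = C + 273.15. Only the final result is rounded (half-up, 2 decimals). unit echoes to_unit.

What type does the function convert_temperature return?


The convert_temperature spec declares Returns: {"type": "object", "fields": ["result", "unit"]}
Type:
object


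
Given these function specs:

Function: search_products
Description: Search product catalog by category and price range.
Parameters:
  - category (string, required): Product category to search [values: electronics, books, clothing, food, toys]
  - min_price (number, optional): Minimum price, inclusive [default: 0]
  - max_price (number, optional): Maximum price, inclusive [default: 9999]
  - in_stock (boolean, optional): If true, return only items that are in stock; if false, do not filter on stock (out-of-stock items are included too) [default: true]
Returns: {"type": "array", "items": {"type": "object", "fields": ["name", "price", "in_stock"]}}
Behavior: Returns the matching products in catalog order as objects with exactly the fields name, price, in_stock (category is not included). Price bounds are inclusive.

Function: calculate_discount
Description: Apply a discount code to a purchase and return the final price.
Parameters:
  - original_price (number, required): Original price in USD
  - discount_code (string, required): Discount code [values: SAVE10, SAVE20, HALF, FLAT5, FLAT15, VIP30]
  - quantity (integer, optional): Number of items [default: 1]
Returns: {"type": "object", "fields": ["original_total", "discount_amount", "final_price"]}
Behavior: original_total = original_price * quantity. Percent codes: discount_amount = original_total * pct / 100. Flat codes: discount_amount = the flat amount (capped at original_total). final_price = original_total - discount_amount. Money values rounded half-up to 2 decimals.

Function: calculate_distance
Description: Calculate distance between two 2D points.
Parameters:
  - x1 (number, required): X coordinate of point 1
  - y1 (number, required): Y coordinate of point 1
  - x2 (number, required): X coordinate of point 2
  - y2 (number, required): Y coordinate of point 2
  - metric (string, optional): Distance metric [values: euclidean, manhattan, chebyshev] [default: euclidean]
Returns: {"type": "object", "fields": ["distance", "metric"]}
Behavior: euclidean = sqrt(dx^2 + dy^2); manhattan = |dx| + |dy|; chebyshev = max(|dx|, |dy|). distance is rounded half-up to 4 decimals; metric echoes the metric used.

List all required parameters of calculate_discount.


Parameters of calculate_discount and their required/optional flag:
  original_price: required
  discount_code: required
  quantity: optional
discount_code, original_price


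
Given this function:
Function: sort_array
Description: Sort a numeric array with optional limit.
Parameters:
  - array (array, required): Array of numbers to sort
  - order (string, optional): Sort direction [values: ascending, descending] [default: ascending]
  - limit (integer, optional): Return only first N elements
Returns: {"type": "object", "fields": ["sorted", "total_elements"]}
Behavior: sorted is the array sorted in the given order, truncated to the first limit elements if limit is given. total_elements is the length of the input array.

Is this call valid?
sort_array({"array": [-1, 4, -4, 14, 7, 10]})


Checking all required parameters present and types match... All valid.
Valid


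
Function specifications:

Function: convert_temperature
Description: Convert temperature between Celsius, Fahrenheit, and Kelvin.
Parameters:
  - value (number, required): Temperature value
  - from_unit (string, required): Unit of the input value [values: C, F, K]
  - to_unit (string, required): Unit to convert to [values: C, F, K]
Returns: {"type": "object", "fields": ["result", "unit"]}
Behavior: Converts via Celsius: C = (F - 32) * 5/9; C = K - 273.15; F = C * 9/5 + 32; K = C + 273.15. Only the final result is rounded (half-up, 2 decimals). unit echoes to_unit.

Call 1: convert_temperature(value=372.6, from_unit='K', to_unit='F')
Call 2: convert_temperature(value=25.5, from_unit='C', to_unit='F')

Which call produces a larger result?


Call 1:
  To C: 372.6 - 273.15 = 99.45
  To F: 99.45 * 9/5 + 32 = 211.01
  Round to 2 decimals: 211.01
  -> 211.01 F
Call 2:
  Input already in C: 25.5
  To F: 25.5 * 9/5 + 32 = 77.9
  Round to 2 decimals: 77.9
  -> 77.9 F
Call 1 (211.01 F)


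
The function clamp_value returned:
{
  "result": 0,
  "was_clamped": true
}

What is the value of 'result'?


0


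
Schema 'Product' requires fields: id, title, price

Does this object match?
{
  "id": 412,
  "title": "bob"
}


Checking required fields...
Missing: price
Invalid - missing required field 'price'


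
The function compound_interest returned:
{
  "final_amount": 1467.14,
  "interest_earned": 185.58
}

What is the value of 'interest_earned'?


185.58


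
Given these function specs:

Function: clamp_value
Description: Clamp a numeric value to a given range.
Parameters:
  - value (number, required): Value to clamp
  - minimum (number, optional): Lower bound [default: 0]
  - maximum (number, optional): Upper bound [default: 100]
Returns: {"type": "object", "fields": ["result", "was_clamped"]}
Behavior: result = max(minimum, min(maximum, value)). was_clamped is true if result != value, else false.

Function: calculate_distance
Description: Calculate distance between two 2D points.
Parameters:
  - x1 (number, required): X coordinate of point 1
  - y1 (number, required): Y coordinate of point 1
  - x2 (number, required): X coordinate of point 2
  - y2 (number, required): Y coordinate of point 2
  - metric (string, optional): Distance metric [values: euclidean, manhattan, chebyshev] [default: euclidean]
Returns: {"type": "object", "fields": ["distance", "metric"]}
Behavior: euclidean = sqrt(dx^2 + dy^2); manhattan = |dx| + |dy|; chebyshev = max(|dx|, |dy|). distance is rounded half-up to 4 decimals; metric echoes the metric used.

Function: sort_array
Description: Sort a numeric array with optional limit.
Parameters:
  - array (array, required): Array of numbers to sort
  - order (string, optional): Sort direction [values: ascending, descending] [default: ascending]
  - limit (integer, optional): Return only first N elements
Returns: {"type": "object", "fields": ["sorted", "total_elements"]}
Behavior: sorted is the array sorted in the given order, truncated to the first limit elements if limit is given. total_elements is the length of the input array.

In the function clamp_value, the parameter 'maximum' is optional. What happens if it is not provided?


The clamp_value spec declares:
  - maximum (number, optional): Upper bound [default: 100]
It defaults to 100


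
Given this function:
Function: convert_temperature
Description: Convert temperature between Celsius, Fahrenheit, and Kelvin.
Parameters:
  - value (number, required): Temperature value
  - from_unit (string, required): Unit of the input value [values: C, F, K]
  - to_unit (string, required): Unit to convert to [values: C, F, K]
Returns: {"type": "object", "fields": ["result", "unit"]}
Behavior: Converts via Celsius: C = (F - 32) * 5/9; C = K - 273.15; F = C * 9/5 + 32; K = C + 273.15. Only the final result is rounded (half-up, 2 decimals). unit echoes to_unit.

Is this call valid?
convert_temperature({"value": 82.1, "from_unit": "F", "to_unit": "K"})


Checking all required parameters present and types match... All valid.
Valid


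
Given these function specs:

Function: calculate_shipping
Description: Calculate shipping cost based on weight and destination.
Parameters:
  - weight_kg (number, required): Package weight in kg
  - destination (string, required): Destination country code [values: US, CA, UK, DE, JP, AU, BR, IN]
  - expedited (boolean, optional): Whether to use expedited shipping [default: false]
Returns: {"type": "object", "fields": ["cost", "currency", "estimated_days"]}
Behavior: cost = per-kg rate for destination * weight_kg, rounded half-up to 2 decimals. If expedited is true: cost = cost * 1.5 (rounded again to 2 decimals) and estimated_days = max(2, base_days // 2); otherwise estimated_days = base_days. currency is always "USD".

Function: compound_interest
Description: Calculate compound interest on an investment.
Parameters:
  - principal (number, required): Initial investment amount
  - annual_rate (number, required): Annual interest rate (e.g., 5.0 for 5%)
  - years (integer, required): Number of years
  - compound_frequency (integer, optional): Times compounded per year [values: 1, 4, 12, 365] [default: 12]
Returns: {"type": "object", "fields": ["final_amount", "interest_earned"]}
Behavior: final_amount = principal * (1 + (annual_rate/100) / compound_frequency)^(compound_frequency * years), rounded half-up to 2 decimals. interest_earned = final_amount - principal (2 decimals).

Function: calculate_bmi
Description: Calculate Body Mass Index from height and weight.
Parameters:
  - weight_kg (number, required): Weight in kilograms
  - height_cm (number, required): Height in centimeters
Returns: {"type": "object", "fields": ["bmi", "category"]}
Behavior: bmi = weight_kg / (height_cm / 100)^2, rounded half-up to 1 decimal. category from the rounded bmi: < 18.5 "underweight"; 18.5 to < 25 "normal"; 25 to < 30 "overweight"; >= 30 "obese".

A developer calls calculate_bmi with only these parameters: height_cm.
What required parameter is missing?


Required parameters: weight_kg, height_cm
Provided: height_cm
Missing: weight_kg
weight_kg


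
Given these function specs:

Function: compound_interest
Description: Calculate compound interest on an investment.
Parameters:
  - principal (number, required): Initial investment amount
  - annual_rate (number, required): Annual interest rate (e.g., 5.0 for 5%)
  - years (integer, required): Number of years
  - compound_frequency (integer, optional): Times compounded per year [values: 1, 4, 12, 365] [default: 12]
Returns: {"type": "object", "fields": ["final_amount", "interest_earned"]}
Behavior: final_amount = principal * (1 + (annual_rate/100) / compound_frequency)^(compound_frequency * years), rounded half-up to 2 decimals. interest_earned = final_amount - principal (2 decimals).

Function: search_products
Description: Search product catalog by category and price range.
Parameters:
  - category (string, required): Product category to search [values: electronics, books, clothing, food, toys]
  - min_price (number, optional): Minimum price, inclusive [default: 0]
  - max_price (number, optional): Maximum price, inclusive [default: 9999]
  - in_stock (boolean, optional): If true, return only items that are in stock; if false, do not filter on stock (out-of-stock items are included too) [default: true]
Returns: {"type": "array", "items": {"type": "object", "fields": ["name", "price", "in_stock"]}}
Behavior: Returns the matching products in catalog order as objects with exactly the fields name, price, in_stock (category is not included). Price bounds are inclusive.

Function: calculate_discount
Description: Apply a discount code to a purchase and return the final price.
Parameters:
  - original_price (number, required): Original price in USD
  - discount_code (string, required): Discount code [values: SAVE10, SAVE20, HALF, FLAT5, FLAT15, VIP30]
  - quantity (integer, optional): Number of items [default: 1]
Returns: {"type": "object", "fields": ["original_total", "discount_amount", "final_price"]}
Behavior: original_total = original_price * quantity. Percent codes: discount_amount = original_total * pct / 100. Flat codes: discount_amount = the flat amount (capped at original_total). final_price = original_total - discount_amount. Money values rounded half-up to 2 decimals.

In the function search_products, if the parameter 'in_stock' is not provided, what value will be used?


The search_products spec declares:
  - in_stock (boolean, optional): If true, return only items that are in stock; if false, do not filter on stock (out-of-stock items are included too) [default: true]
Default:
true


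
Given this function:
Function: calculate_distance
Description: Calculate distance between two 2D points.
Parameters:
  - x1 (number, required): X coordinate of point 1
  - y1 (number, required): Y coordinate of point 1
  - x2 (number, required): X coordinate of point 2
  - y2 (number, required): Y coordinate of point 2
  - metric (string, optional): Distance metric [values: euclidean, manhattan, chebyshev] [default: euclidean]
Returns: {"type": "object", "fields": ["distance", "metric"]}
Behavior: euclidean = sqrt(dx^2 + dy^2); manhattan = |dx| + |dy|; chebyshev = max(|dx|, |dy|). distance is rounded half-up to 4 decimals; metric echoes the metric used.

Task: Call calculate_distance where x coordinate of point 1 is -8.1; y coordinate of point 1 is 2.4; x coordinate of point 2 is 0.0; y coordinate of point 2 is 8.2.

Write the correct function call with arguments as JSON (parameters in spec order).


Mapping each described value to its parameter name:
  'X coordinate of point 1' -> x1 = -8.1
  'Y coordinate of point 1' -> y1 = 2.4
  'X coordinate of point 2' -> x2 = 0.0
  'Y coordinate of point 2' -> y2 = 8.2
calculate_distance({"x1": -8.1, "y1": 2.4, "x2": 0.0, "y2": 8.2})


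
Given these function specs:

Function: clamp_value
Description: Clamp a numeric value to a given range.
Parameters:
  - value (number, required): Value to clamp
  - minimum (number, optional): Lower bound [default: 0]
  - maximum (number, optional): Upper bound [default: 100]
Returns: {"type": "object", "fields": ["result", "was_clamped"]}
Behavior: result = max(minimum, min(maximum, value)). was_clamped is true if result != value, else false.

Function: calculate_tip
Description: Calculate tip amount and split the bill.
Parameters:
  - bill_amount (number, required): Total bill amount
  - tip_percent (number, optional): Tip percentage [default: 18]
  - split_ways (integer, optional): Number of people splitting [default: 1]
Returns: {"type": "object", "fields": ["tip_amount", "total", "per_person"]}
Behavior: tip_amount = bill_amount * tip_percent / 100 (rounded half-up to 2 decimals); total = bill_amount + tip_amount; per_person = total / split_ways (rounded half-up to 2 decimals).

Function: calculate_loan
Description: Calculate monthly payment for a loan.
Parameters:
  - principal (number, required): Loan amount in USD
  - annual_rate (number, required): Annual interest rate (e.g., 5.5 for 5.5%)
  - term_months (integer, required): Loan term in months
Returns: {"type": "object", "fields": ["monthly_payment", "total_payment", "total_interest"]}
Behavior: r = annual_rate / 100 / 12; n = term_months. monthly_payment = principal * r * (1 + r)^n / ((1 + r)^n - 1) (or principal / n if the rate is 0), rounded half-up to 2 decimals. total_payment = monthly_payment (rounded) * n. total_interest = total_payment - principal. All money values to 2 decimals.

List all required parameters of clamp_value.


Parameters of clamp_value and their required/optional flag:
  value: required
  minimum: optional
  maximum: optional
value


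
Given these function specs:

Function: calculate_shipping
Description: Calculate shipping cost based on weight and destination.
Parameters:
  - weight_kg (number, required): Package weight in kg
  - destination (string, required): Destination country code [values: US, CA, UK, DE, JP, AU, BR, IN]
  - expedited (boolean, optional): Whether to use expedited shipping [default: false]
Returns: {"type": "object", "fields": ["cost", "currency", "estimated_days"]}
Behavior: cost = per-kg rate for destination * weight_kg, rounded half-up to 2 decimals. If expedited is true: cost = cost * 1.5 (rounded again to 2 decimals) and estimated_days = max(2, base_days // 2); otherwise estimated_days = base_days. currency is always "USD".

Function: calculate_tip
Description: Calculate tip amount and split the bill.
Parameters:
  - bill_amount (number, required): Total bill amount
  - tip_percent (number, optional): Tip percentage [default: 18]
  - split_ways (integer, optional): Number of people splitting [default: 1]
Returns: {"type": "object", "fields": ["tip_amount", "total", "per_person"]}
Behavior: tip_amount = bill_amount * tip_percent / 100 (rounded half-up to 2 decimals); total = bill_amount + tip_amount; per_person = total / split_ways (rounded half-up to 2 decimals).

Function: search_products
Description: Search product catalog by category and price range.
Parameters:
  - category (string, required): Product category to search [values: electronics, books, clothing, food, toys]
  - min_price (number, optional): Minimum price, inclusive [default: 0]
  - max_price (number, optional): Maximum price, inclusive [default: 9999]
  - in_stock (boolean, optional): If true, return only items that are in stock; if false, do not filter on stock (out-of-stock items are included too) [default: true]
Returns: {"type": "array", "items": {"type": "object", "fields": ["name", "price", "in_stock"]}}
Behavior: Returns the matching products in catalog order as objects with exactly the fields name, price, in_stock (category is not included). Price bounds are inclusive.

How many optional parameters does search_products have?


Parameters of search_products: category (required), min_price (optional), max_price (optional), in_stock (optional)
Optional count:
3


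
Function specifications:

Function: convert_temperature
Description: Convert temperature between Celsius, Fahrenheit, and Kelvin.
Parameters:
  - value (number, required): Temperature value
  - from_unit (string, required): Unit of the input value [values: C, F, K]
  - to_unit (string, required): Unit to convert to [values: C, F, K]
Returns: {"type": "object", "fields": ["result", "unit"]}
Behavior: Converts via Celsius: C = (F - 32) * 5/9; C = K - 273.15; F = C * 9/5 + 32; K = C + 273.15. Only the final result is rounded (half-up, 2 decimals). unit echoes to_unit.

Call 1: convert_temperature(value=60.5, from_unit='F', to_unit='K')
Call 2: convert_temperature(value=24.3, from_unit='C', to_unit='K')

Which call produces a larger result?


Call 1:
  To C: (60.5 - 32) * 5/9 = 15.833333
  To K: 15.833333 + 273.15 = 288.983333
  Round to 2 decimals: 288.98
  -> 288.98 K
Call 2:
  Input already in C: 24.3
  To K: 24.3 + 273.15 = 297.45
  Round to 2 decimals: 297.45
  -> 297.45 K
Call 2 (297.45 K)


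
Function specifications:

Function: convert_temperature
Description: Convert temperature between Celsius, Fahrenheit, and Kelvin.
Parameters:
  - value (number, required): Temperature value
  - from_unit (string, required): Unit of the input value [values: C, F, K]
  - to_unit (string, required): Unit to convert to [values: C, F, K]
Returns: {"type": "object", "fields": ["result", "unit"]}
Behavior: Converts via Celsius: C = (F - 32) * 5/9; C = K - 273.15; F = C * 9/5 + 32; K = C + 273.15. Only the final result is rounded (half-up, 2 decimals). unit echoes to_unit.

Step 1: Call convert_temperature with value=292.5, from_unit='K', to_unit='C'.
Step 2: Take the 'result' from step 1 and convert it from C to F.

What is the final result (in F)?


Step 1: convert_temperature(value=292.5, from_unit=K, to_unit=C)
  To C: 292.5 - 273.15 = 19.35
  Target is C: 19.35
  Round to 2 decimals: 19.35
  -> result = 19.35 C
Step 2: convert_temperature(value=19.35, from_unit=C, to_unit=F)
  Input already in C: 19.35
  To F: 19.35 * 9/5 + 32 = 66.83
  Round to 2 decimals: 66.83
  -> result = 66.83 F
66.83 F


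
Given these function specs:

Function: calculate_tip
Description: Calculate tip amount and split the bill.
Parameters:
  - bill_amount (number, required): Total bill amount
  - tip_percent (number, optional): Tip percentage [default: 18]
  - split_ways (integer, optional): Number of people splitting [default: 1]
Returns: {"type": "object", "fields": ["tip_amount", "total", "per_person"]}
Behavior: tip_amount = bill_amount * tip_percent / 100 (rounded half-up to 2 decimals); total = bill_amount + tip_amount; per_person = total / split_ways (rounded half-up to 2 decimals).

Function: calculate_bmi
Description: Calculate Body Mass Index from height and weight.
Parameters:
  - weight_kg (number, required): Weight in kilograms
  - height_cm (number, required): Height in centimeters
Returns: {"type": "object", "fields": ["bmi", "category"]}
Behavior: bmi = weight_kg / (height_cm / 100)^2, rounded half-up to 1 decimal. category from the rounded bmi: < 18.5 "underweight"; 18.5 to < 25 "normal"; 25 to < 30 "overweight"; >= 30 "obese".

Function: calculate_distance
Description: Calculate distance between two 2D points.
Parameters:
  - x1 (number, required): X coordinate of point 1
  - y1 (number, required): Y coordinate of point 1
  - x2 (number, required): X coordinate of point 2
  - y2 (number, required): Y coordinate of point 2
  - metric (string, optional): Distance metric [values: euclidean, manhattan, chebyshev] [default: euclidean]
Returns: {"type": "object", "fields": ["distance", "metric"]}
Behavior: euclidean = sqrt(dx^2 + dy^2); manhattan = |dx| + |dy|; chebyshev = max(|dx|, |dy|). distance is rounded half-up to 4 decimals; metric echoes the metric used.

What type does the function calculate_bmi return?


The calculate_bmi spec declares Returns: {"type": "object", "fields": ["bmi", "category"]}
Type:
object


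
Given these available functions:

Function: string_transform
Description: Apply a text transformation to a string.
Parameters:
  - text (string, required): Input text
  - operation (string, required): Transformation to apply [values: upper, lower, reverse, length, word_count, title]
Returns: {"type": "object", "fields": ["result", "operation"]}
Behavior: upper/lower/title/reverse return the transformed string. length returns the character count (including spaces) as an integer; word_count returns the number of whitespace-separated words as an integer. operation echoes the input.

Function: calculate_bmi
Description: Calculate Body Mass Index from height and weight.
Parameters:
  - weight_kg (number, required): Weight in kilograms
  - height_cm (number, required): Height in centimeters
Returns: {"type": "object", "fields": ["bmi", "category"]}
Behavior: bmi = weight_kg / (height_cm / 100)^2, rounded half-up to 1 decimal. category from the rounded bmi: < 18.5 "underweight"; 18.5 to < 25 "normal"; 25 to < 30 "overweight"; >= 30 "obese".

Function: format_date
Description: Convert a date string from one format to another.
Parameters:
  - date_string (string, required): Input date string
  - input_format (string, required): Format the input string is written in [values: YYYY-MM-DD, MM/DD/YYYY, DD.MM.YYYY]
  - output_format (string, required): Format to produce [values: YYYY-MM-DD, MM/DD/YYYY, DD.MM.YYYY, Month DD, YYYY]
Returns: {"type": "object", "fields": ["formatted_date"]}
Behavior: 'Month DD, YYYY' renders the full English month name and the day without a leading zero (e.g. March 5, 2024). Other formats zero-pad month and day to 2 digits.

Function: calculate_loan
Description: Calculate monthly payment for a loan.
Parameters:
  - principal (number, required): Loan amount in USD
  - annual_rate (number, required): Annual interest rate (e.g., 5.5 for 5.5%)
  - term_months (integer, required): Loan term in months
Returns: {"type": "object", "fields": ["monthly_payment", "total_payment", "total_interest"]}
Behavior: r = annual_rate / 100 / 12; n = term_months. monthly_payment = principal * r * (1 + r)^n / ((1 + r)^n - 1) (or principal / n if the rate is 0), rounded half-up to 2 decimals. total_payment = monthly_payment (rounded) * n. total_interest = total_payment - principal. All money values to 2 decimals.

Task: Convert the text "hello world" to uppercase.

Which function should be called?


The task needs a function whose description is: Apply a text transformation to a string.
string_transform


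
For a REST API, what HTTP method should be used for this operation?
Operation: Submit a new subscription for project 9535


GET = read, POST = create, PUT = update/replace, DELETE = remove
This operation is a create.
POST


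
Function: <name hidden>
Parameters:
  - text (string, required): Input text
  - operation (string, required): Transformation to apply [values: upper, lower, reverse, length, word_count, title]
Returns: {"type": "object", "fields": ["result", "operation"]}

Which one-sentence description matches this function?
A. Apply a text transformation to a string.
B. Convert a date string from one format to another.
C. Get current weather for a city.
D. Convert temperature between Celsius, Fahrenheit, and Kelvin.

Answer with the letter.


Parameters text, operation and return ["result", "operation"] fit: Apply a text transformation to a string.
A


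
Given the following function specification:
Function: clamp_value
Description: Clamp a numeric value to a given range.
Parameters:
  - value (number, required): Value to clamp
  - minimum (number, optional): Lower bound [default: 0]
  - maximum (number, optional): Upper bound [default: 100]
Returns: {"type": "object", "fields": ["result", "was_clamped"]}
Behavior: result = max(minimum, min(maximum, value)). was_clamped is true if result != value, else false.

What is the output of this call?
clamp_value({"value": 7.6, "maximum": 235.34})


Defaults applied: minimum=0
result = max(0, min(235.34, 7.6)) = max(0, 7.6) = 7.6
was_clamped = (7.6 != 7.6) = false
Output:
{"result": 7.6, "was_clamped": false}


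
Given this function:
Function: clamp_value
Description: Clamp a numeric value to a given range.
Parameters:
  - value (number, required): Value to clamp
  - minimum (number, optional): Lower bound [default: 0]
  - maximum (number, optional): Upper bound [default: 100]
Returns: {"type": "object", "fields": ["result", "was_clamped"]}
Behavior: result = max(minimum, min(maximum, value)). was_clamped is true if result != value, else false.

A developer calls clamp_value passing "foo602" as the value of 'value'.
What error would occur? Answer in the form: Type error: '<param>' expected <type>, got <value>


Spec: 'value' is declared as number; "foo602" is a string.
Type error: 'value' expected number, got "foo602"


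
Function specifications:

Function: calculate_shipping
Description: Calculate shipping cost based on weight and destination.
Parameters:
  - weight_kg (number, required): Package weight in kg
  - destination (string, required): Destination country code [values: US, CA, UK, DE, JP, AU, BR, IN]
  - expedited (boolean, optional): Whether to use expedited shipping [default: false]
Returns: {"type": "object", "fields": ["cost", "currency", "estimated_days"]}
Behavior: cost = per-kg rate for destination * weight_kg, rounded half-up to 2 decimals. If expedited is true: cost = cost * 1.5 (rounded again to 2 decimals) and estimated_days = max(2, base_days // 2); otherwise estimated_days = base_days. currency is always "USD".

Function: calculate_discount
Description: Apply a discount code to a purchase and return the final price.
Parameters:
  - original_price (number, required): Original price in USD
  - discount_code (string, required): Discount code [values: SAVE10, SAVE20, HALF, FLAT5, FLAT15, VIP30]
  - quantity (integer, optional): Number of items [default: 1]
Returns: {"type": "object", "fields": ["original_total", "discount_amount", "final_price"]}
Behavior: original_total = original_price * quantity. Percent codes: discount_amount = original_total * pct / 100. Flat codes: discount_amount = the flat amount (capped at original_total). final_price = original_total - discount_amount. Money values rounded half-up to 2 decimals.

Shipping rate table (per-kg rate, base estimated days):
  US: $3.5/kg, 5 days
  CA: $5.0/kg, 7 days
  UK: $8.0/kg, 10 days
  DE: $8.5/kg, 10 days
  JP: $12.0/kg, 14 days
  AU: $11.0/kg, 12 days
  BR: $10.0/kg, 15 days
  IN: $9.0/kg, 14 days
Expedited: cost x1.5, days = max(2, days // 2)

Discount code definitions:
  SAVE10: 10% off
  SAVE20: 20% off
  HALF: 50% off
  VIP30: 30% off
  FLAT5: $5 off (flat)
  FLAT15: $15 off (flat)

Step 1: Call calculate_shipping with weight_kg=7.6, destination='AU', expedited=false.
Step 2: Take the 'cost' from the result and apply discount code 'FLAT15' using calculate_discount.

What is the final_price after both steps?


Step 1: calculate_shipping(weight_kg=7.6, destination=AU, expedited=false)
  Rate for AU: $11.0/kg, base 12 days
  cost = 11.0 * 7.6 = 83.6 -> 83.60
  expedited not set/false: estimated_days = 12
  -> cost = 83.60 USD
Step 2: calculate_discount(original_price=83.6, discount_code=FLAT15, quantity=1)
  original_total = 83.6 * 1 = 83.60
  FLAT15 = $15 flat: discount_amount = min(15.00, 83.60) = 15.00
  final_price = 83.60 - 15.00 = 68.60
  -> final_price = 68.60
$68.60


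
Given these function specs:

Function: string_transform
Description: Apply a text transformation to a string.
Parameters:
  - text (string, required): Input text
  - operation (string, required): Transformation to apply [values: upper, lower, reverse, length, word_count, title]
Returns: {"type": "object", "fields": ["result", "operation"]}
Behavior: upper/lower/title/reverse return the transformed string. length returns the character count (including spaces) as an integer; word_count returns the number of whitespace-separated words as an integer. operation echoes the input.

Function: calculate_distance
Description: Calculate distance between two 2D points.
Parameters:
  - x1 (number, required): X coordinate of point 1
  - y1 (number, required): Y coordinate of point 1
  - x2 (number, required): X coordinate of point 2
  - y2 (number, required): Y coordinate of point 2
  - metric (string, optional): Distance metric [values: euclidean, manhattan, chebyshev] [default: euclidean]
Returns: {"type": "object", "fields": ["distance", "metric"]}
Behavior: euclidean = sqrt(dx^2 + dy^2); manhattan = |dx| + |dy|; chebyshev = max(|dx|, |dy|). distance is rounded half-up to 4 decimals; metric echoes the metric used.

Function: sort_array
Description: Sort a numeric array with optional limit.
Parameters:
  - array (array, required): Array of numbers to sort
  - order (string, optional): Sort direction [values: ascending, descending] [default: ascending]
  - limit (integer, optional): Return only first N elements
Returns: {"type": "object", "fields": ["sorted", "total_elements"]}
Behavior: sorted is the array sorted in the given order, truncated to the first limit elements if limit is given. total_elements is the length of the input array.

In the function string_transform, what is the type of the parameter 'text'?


The string_transform spec declares:
  - text (string, required): Input text
Type:
string


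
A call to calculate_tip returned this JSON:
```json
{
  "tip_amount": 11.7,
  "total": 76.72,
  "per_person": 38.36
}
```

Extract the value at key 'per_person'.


38.36


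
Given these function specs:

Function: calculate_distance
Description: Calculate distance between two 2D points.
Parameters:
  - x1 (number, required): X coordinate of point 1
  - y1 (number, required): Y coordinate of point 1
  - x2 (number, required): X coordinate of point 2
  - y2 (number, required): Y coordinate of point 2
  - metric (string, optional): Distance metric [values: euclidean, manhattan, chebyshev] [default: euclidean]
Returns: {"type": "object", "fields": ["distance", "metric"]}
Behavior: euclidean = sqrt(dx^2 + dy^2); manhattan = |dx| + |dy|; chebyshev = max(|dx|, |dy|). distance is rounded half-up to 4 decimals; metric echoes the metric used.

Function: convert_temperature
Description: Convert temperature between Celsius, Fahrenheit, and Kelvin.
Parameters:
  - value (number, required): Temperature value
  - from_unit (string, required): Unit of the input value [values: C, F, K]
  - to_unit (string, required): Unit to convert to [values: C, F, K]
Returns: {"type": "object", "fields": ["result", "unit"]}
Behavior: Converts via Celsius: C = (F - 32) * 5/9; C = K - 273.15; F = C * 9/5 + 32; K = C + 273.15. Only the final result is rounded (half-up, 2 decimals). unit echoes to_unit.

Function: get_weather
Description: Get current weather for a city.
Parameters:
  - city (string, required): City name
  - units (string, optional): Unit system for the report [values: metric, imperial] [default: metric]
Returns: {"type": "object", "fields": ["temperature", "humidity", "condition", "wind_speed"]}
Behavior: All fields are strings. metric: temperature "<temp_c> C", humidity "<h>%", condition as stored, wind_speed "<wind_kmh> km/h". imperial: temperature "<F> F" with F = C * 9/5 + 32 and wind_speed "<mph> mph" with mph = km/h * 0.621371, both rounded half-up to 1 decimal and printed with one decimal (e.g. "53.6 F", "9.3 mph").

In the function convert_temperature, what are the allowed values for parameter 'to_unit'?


The convert_temperature spec declares:
  - to_unit (string, required): Unit to convert to [values: C, F, K]
Allowed values:
C, F, K


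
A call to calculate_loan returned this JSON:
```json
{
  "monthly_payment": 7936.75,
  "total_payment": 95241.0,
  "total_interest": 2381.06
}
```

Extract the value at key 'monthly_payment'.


7936.75


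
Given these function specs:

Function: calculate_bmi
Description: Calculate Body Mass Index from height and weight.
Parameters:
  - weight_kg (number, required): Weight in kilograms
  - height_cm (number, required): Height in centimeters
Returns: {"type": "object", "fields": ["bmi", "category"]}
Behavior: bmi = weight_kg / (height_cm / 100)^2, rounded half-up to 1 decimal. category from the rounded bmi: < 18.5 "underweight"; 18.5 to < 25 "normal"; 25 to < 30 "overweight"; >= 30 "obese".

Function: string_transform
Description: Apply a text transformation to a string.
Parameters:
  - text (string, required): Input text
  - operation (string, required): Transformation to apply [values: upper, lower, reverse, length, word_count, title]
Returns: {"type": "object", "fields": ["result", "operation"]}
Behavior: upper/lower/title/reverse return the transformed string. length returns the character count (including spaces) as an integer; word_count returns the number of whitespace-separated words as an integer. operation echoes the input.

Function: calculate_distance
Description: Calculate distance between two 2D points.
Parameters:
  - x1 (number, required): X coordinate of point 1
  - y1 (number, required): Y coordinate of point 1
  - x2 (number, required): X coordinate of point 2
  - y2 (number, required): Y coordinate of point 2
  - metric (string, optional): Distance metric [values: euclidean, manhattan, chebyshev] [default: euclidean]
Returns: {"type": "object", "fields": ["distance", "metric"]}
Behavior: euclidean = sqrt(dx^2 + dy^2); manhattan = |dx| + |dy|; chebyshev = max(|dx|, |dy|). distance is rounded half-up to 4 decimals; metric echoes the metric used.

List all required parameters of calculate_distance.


Parameters of calculate_distance and their required/optional flag:
  x1: required
  y1: required
  x2: required
  y2: required
  metric: optional
x1, x2, y1, y2
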